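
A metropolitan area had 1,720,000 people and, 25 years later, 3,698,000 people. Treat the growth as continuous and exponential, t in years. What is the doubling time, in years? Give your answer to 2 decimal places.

r = ln(3698000/1720000) / 25 = ln(2.15) / 25 ≈ 0.030619 per year
doubling time = ln 2 / |r| = 0.69315 / 0.030619

doubling time ≈ 22.64 years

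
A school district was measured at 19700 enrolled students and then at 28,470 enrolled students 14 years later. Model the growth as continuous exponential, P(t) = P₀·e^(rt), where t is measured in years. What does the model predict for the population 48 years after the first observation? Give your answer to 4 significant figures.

≈ 69,630 enrolled students

r = ln(28470/19700) / 14 ≈ 0.026302 per year
P(48) = 19700 · e^(0.026302·48) = 19700 · 3.53428 ≈ 69625.39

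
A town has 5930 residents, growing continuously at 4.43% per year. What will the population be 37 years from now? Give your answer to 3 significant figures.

P(37) = 5930 · e^(0.0443·37) = 5930 · e^(1.6391)
= 5930 · 5.15053 ≈ 30542.65

≈ 30,500 residents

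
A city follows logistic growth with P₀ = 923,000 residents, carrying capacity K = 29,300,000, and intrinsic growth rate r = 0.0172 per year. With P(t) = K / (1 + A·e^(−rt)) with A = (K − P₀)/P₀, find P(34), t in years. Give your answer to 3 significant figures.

A = (29300000 − 923000)/923000 = 30.74431
P(34) = 29300000 / (1 + 30.74431·e^(−0.0172·34)) = 29300000 / (1 + 30.74431·0.557217)
= 29300000 / 18.13126 ≈ 1615993.38

≈ 1,620,000 residents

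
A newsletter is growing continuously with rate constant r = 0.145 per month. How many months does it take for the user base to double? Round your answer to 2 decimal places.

doubling time = ln(2) / |r| = 0.69315 / 0.145

doubling time ≈ 4.78 months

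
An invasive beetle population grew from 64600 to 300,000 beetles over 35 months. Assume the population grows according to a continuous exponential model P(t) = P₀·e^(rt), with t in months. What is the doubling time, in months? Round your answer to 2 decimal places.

doubling time ≈ 15.80 months

r = ln(300000/64600) / 35 = ln(4.64396) / 35 ≈ 0.043873 per month
doubling time = ln 2 / |r| = 0.69315 / 0.043873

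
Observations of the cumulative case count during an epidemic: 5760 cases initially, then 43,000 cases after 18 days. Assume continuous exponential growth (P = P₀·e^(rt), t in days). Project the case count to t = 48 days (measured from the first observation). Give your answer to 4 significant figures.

≈ 1,226,000 cases

r = ln(43000/5760) / 18 ≈ 0.111681 per day
P(48) = 5760 · e^(0.111681·48) = 5760 · 212.87399 ≈ 1226154.16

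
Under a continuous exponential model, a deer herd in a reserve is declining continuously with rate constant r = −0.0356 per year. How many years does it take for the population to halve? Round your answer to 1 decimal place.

half-life = ln(2) / |r| = 0.69315 / 0.0356

half-life ≈ 19.5 years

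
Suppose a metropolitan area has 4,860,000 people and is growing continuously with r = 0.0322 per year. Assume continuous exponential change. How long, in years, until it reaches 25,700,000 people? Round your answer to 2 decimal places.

t ≈ 51.72 years

25700000 = 4860000 · e^(0.0322·t)
t = ln(25700000/4860000) / 0.0322 = ln(5.28807) / 0.0322 = 1.66545 / 0.0322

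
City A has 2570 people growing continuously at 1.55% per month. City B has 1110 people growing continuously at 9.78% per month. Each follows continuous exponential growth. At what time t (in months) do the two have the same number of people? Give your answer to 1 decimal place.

t ≈ 10.2 months

2570·e^(0.0155t) = 1110·e^(0.0978t)
2570/1110 = e^((0.0978 − 0.0155)t) → ln(2.31532) = 0.0823·t
t = 0.83955 / 0.0823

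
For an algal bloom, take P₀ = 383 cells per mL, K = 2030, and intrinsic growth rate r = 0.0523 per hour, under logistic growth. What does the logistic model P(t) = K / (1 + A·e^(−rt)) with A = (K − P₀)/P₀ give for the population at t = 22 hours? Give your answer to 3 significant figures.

≈ 860 cells per mL

A = (2030 − 383)/383 = 4.30026
P(22) = 2030 / (1 + 4.30026·e^(−0.0523·22)) = 2030 / (1 + 4.30026·0.316447)
= 2030 / 2.3608 ≈ 859.88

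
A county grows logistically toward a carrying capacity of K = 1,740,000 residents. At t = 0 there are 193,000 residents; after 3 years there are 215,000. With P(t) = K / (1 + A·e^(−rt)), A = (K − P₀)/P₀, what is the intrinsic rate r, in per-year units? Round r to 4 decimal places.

A = (1740000 − 193000)/193000 = 8.01554
215000 = 1740000/(1 + 8.01554·e^(−r·3)) → e^(−3r) = (8.09302 − 1)/8.01554 = 0.884909
r = −ln(0.884909)/3 = 0.12227/3

r ≈ 0.0408 per year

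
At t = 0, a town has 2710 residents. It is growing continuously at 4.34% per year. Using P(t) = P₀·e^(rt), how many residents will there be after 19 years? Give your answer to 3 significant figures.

≈ 6,180 residents

P(19) = 2710 · e^(0.0434·19) = 2710 · e^(0.8246)
= 2710 · 2.28097 ≈ 6181.42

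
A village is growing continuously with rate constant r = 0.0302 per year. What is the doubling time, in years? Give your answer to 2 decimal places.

doubling time ≈ 22.95 years

doubling time = ln(2) / |r| = 0.69315 / 0.0302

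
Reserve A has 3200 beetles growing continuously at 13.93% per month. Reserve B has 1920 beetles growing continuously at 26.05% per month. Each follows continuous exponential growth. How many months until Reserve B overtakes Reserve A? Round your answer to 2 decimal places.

3200·e^(0.1393t) = 1920·e^(0.2605t)
3200/1920 = e^((0.2605 − 0.1393)t) → ln(1.66667) = 0.1212·t
t = 0.51083 / 0.1212

t ≈ 4.21 months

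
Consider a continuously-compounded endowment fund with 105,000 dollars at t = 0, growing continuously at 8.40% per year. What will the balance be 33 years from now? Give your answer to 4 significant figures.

≈ 1,679,000 dollars

P(33) = 105000 · e^(0.084·33) = 105000 · e^(2.772)
= 105000 · 15.99058 ≈ 1679011.24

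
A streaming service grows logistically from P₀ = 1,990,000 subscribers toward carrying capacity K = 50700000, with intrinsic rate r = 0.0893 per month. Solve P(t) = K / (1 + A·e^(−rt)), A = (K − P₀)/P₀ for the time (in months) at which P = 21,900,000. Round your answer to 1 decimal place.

t ≈ 32.7 months

A = (50700000 − 1990000)/1990000 = 24.47739
21900000 = 50700000/(1 + 24.47739·e^(−0.0893t)) → 1 + 24.47739·e^(−0.0893t) = 2.31507
e^(−0.0893t) = 0.053726 → t = ln(18.61301)/0.0893 = 2.92386/0.0893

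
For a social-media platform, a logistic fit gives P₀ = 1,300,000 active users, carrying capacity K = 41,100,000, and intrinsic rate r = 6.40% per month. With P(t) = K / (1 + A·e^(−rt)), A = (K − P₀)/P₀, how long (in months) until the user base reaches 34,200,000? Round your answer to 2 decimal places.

A = (41100000 − 1300000)/1300000 = 30.61538
34200000 = 41100000/(1 + 30.61538·e^(−0.064t)) → 1 + 30.61538·e^(−0.064t) = 1.20175
e^(−0.064t) = 0.00659 → t = ln(151.74582)/0.064 = 5.02221/0.064

t ≈ 78.47 months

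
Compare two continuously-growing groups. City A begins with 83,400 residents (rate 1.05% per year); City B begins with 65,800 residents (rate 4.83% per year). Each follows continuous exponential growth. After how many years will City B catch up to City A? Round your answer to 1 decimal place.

83400·e^(0.0105t) = 65800·e^(0.0483t)
83400/65800 = e^((0.0483 − 0.0105)t) → ln(1.26748) = 0.0378·t
t = 0.23703 / 0.0378

t ≈ 6.3 years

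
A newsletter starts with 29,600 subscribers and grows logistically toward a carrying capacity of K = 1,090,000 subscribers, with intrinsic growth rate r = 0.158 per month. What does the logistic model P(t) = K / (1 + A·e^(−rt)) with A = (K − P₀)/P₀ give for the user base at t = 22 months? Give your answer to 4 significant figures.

≈ 517,100 subscribers

A = (1090000 − 29600)/29600 = 35.82432
P(22) = 1090000 / (1 + 35.82432·e^(−0.158·22)) = 1090000 / (1 + 35.82432·0.030931)
= 1090000 / 2.10808 ≈ 517058.63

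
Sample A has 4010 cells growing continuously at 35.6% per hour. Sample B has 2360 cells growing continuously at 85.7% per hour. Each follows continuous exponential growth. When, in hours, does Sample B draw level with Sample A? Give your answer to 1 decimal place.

4010·e^(0.356t) = 2360·e^(0.857t)
4010/2360 = e^((0.857 − 0.356)t) → ln(1.69915) = 0.501·t
t = 0.53013 / 0.501

t ≈ 1.1 hours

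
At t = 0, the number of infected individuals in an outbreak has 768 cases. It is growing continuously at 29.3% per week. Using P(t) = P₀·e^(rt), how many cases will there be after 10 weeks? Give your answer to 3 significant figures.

≈ 14,400 cases

P(10) = 768 · e^(0.293·10) = 768 · e^(2.93)
= 768 · 18.72763 ≈ 14382.82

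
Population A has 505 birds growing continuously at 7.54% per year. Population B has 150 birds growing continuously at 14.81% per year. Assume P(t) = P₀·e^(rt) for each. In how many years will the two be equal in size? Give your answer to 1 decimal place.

505·e^(0.0754t) = 150·e^(0.1481t)
505/150 = e^((0.1481 − 0.0754)t) → ln(3.36667) = 0.0727·t
t = 1.21392 / 0.0727

t ≈ 16.7 years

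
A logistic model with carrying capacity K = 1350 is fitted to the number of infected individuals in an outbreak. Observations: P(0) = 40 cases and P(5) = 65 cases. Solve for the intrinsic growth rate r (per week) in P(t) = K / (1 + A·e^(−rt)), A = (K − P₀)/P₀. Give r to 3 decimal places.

A = (1350 − 40)/40 = 32.75
65 = 1350/(1 + 32.75·e^(−r·5)) → e^(−5r) = (20.76923 − 1)/32.75 = 0.603641
r = −ln(0.603641)/5 = 0.50478/5

r ≈ 0.101 per week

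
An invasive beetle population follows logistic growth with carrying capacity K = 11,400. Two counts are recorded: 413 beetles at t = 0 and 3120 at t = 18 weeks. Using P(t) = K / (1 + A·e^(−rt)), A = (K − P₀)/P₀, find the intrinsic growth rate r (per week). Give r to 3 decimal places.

A = (11400 − 413)/413 = 26.60291
3120 = 11400/(1 + 26.60291·e^(−r·18)) → e^(−18r) = (3.65385 − 1)/26.60291 = 0.099758
r = −ln(0.099758)/18 = 2.30501/18

r ≈ 0.128 per week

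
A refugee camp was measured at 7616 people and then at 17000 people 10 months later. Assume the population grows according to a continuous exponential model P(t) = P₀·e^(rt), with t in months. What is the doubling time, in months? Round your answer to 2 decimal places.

r = ln(17000/7616) / 10 = ln(2.23214) / 10 ≈ 0.080296 per month
doubling time = ln 2 / |r| = 0.69315 / 0.080296

doubling time ≈ 8.63 months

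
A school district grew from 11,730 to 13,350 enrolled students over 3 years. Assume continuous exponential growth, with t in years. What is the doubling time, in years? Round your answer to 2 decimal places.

doubling time ≈ 16.07 years

r = ln(13350/11730) / 3 = ln(1.13811) / 3 ≈ 0.043122 per year
doubling time = ln 2 / |r| = 0.69315 / 0.043122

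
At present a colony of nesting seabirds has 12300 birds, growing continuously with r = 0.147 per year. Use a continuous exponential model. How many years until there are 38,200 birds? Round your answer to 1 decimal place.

t ≈ 7.7 years

38200 = 12300 · e^(0.147·t)
t = ln(38200/12300) / 0.147 = ln(3.10569) / 0.147 = 1.13324 / 0.147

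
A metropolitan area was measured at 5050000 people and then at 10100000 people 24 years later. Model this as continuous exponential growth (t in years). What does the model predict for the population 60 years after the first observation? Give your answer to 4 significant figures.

≈ 28,570,000 people

r = ln(10100000/5050000) / 24 ≈ 0.028881 per year
P(60) = 5050000 · e^(0.028881·60) = 5050000 · 5.65685 ≈ 28567113.96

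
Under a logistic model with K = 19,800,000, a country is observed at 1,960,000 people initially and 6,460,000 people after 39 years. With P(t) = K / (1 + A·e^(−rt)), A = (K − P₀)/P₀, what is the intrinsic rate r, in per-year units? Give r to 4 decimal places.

r ≈ 0.0380 per year

A = (19800000 − 1960000)/1960000 = 9.10204
6460000 = 19800000/(1 + 9.10204·e^(−r·39)) → e^(−39r) = (3.06502 − 1)/9.10204 = 0.226874
r = −ln(0.226874)/39 = 1.48336/39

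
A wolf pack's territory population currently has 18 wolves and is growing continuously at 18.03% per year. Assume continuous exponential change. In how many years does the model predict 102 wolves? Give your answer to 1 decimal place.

102 = 18 · e^(0.1803·t)
t = ln(102/18) / 0.1803 = ln(5.66667) / 0.1803 = 1.7346 / 0.1803

t ≈ 9.6 years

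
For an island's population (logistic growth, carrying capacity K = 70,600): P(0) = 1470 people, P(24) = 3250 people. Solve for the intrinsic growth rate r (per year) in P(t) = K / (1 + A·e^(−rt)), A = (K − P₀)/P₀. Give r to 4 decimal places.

r ≈ 0.0341 per year

A = (70600 − 1470)/1470 = 47.02721
3250 = 70600/(1 + 47.02721·e^(−r·24)) → e^(−24r) = (21.72308 − 1)/47.02721 = 0.440661
r = −ln(0.440661)/24 = 0.81948/24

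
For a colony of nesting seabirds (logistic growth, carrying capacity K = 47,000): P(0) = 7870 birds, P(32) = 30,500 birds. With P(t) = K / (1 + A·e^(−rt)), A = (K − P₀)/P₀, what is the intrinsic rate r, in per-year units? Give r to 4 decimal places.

r ≈ 0.0693 per year

A = (47000 − 7870)/7870 = 4.97205
30500 = 47000/(1 + 4.97205·e^(−r·32)) → e^(−32r) = (1.54098 − 1)/4.97205 = 0.108805
r = −ln(0.108805)/32 = 2.2182/32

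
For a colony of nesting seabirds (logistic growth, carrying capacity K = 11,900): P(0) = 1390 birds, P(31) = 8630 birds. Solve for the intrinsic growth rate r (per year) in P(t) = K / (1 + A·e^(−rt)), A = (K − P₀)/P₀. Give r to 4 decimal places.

A = (11900 − 1390)/1390 = 7.56115
8630 = 11900/(1 + 7.56115·e^(−r·31)) → e^(−31r) = (1.37891 − 1)/7.56115 = 0.050113
r = −ln(0.050113)/31 = 2.99348/31

r ≈ 0.0966 per year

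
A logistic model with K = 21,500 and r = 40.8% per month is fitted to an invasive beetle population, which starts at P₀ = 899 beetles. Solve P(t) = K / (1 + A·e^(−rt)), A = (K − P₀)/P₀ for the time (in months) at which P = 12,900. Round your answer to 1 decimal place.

A = (21500 − 899)/899 = 22.91546
12900 = 21500/(1 + 22.91546·e^(−0.408t)) → 1 + 22.91546·e^(−0.408t) = 1.66667
e^(−0.408t) = 0.029092 → t = ln(34.37319)/0.408 = 3.53728/0.408

t ≈ 8.7 months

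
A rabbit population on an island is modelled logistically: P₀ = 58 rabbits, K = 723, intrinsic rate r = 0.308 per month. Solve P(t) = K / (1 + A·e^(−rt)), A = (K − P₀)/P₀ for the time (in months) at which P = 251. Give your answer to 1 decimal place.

t ≈ 5.9 months

A = (723 − 58)/58 = 11.46552
251 = 723/(1 + 11.46552·e^(−0.308t)) → 1 + 11.46552·e^(−0.308t) = 2.88048
e^(−0.308t) = 0.164012 → t = ln(6.09713)/0.308 = 1.80782/0.308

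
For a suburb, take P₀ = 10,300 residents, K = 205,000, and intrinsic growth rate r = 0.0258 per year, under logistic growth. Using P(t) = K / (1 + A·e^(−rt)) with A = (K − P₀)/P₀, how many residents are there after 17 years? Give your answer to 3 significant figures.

≈ 15,500 residents

A = (205000 − 10300)/10300 = 18.90291
P(17) = 205000 / (1 + 18.90291·e^(−0.0258·17)) = 205000 / (1 + 18.90291·0.644939)
= 205000 / 13.19122 ≈ 15540.64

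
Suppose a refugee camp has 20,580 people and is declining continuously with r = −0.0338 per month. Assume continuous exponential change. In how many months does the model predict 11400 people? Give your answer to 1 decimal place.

11400 = 20580 · e^(-0.0338·t)
t = ln(11400/20580) / -0.0338 = ln(0.55394) / -0.0338 = -0.59071 / -0.0338

t ≈ 17.5 months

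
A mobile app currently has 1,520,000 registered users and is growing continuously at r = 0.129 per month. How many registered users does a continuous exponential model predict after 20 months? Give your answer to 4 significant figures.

P(20) = 1520000 · e^(0.129·20) = 1520000 · e^(2.58)
= 1520000 · 13.19714 ≈ 20059650

≈ 20,060,000 registered users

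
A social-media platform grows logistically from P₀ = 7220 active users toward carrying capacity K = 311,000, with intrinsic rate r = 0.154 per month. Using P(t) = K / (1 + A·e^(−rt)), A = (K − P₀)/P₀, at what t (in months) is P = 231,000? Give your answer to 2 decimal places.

A = (311000 − 7220)/7220 = 42.07479
231000 = 311000/(1 + 42.07479·e^(−0.154t)) → 1 + 42.07479·e^(−0.154t) = 1.34632
e^(−0.154t) = 0.008231 → t = ln(121.49096)/0.154 = 4.79984/0.154

t ≈ 31.17 months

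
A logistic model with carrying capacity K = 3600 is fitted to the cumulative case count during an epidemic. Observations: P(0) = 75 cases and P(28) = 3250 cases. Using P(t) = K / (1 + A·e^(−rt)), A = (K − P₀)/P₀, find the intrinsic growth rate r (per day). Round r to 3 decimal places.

A = (3600 − 75)/75 = 47
3250 = 3600/(1 + 47·e^(−r·28)) → e^(−28r) = (1.10769 − 1)/47 = 0.002291
r = −ln(0.002291)/28 = 6.07862/28

r ≈ 0.217 per day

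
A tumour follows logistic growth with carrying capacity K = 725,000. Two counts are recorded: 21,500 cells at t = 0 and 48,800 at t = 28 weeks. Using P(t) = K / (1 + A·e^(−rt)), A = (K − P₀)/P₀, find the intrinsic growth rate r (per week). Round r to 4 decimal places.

A = (725000 − 21500)/21500 = 32.72093
48800 = 725000/(1 + 32.72093·e^(−r·28)) → e^(−28r) = (14.85656 − 1)/32.72093 = 0.423477
r = −ln(0.423477)/28 = 0.85926/28

r ≈ 0.0307 per week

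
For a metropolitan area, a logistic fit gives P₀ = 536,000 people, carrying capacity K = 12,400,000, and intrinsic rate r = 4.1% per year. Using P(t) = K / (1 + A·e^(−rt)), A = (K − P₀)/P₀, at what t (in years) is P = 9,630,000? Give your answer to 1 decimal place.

t ≈ 105.9 years

A = (12400000 − 536000)/536000 = 22.13433
9630000 = 12400000/(1 + 22.13433·e^(−0.041t)) → 1 + 22.13433·e^(−0.041t) = 1.28764
e^(−0.041t) = 0.012995 → t = ln(76.95075)/0.041 = 4.34317/0.041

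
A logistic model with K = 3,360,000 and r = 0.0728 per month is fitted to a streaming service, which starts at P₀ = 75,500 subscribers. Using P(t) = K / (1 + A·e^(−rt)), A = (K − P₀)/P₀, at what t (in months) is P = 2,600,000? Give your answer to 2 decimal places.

t ≈ 68.72 months

A = (3360000 − 75500)/75500 = 43.50331
2600000 = 3360000/(1 + 43.50331·e^(−0.0728t)) → 1 + 43.50331·e^(−0.0728t) = 1.29231
e^(−0.0728t) = 0.006719 → t = ln(148.82712)/0.0728 = 5.00279/0.0728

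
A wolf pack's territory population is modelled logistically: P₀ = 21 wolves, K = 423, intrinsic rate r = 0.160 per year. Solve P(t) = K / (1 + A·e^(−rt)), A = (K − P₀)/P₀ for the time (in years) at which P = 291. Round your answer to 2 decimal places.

t ≈ 23.39 years

A = (423 − 21)/21 = 19.14286
291 = 423/(1 + 19.14286·e^(−0.16t)) → 1 + 19.14286·e^(−0.16t) = 1.45361
e^(−0.16t) = 0.023696 → t = ln(42.2013)/0.16 = 3.74245/0.16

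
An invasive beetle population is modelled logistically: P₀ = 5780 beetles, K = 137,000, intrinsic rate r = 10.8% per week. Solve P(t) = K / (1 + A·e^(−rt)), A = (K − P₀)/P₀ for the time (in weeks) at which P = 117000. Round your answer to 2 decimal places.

A = (137000 − 5780)/5780 = 22.70242
117000 = 137000/(1 + 22.70242·e^(−0.108t)) → 1 + 22.70242·e^(−0.108t) = 1.17094
e^(−0.108t) = 0.00753 → t = ln(132.80917)/0.108 = 4.88891/0.108

t ≈ 45.27 weeks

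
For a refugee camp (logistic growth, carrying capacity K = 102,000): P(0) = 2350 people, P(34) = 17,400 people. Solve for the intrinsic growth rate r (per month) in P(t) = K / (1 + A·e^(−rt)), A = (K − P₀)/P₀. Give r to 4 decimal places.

A = (102000 − 2350)/2350 = 42.40426
17400 = 102000/(1 + 42.40426·e^(−r·34)) → e^(−34r) = (5.86207 − 1)/42.40426 = 0.11466
r = −ln(0.11466)/34 = 2.16578/34

r ≈ 0.0637 per month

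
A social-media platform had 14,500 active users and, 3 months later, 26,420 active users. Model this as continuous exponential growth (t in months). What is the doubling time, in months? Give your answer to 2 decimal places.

doubling time ≈ 3.47 months

r = ln(26420/14500) / 3 = ln(1.82207) / 3 ≈ 0.199991 per month
doubling time = ln 2 / |r| = 0.69315 / 0.199991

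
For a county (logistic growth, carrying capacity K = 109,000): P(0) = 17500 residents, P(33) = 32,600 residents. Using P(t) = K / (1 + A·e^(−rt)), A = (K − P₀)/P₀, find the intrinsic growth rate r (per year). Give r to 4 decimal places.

A = (109000 − 17500)/17500 = 5.22857
32600 = 109000/(1 + 5.22857·e^(−r·33)) → e^(−33r) = (3.34356 − 1)/5.22857 = 0.448222
r = −ln(0.448222)/33 = 0.80247/33

r ≈ 0.0243 per year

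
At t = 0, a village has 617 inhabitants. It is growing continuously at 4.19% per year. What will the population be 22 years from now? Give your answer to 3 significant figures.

≈ 1,550 inhabitants

P(22) = 617 · e^(0.0419·22) = 617 · e^(0.9218)
= 617 · 2.51381 ≈ 1551.02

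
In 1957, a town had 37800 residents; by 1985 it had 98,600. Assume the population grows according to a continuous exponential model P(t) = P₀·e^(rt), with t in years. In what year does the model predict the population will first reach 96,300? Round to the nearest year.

r = ln(98600/37800) / 28 = 0.95876/28 ≈ 0.034242 per year
t = ln(96300/37800) / r = 0.93516/0.034242 ≈ 27.31 years after 1957

year 1984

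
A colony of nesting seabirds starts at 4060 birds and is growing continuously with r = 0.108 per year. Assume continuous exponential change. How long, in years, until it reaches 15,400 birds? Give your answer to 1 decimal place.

t ≈ 12.3 years

15400 = 4060 · e^(0.108·t)
t = ln(15400/4060) / 0.108 = ln(3.7931) / 0.108 = 1.33318 / 0.108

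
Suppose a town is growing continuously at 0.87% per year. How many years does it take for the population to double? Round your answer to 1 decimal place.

doubling time = ln(2) / |r| = 0.69315 / 0.0087

doubling time ≈ 79.7 years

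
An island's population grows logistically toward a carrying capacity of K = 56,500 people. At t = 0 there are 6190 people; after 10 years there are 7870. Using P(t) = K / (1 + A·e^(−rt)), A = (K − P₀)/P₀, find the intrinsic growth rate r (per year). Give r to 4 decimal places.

A = (56500 − 6190)/6190 = 8.12763
7870 = 56500/(1 + 8.12763·e^(−r·10)) → e^(−10r) = (7.17916 − 1)/8.12763 = 0.760267
r = −ln(0.760267)/10 = 0.27409/10

r ≈ 0.0274 per year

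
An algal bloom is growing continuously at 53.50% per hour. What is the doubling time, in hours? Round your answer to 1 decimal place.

doubling time ≈ 1.3 hours

doubling time = ln(2) / |r| = 0.69315 / 0.535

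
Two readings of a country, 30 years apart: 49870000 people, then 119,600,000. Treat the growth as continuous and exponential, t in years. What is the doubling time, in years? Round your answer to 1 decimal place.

r = ln(119600000/49870000) / 30 = ln(2.39824) / 30 ≈ 0.029158 per year
doubling time = ln 2 / |r| = 0.69315 / 0.029158

doubling time ≈ 23.8 years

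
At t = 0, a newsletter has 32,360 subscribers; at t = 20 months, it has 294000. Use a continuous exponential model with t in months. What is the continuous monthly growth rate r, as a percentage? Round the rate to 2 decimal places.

294000 = 32360 · e^(r·20)
e^(20r) = 294000/32360 = 9.08529
r = ln(9.08529) / 20 = 2.20666 / 20

r ≈ 11.03% per month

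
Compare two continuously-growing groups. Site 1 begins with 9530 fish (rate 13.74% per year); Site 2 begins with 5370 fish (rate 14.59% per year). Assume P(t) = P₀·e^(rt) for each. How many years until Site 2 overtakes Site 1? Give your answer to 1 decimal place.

t ≈ 67.5 years

9530·e^(0.1374t) = 5370·e^(0.1459t)
9530/5370 = e^((0.1459 − 0.1374)t) → ln(1.77467) = 0.0085·t
t = 0.57362 / 0.0085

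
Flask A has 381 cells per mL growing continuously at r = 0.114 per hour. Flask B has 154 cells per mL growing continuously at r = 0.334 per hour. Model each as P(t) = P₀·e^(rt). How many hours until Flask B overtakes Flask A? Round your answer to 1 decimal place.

381·e^(0.114t) = 154·e^(0.334t)
381/154 = e^((0.334 − 0.114)t) → ln(2.47403) = 0.22·t
t = 0.90585 / 0.22

t ≈ 4.1 hours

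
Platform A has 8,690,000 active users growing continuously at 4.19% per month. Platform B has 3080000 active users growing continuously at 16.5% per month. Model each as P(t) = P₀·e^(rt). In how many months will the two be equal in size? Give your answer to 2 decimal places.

t ≈ 8.43 months

8690000·e^(0.0419t) = 3080000·e^(0.165t)
8690000/3080000 = e^((0.165 − 0.0419)t) → ln(2.82143) = 0.1231·t
t = 1.03724 / 0.1231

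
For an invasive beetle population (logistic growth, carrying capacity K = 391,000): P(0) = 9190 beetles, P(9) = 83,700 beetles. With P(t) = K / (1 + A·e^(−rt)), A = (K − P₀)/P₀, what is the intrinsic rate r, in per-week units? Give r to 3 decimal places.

A = (391000 − 9190)/9190 = 41.54625
83700 = 391000/(1 + 41.54625·e^(−r·9)) → e^(−9r) = (4.67145 − 1)/41.54625 = 0.08837
r = −ln(0.08837)/9 = 2.42622/9

r ≈ 0.270 per week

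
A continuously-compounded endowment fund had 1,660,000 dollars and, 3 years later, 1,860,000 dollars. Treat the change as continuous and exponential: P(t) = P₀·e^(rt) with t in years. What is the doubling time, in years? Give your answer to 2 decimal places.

r = ln(1860000/1660000) / 3 = ln(1.12048) / 3 ≈ 0.03792 per year
doubling time = ln 2 / |r| = 0.69315 / 0.03792

doubling time ≈ 18.28 years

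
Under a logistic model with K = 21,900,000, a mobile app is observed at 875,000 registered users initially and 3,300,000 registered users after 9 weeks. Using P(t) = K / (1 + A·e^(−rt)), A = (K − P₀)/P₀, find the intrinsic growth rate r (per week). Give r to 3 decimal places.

r ≈ 0.161 per week

A = (21900000 − 875000)/875000 = 24.02857
3300000 = 21900000/(1 + 24.02857·e^(−r·9)) → e^(−9r) = (6.63636 − 1)/24.02857 = 0.234569
r = −ln(0.234569)/9 = 1.45/9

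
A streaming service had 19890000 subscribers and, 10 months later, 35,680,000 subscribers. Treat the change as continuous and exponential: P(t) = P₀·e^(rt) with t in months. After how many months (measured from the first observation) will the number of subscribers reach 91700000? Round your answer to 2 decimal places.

t ≈ 26.15 months

r = ln(35680000/19890000) / 10 ≈ 0.058437 per month
t = ln(91700000/19890000) / r = 1.52831 / 0.058437 ≈ 26.153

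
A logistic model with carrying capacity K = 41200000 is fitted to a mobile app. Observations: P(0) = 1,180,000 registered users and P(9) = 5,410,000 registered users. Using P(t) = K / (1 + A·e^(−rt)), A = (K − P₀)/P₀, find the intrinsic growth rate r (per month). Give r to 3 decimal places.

r ≈ 0.182 per month

A = (41200000 − 1180000)/1180000 = 33.91525
5410000 = 41200000/(1 + 33.91525·e^(−r·9)) → e^(−9r) = (7.61553 − 1)/33.91525 = 0.195061
r = −ln(0.195061)/9 = 1.63445/9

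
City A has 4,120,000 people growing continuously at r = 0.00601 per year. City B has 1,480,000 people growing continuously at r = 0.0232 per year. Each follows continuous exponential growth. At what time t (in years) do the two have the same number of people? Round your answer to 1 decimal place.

4120000·e^(0.00601t) = 1480000·e^(0.0232t)
4120000/1480000 = e^((0.0232 − 0.00601)t) → ln(2.78378) = 0.01719·t
t = 1.02381 / 0.01719

t ≈ 59.6 years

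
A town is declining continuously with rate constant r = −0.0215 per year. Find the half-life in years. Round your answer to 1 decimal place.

half-life = ln(2) / |r| = 0.69315 / 0.0215

half-life ≈ 32.2 years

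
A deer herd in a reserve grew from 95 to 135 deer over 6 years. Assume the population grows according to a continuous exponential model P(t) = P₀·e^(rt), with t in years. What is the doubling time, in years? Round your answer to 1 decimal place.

r = ln(135/95) / 6 = ln(1.42105) / 6 ≈ 0.058566 per year
doubling time = ln 2 / |r| = 0.69315 / 0.058566

doubling time ≈ 11.8 years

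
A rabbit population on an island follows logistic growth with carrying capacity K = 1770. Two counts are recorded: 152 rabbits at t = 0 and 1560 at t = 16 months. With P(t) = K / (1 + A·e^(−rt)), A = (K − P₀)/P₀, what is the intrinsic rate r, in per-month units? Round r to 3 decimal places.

A = (1770 − 152)/152 = 10.64474
1560 = 1770/(1 + 10.64474·e^(−r·16)) → e^(−16r) = (1.13462 − 1)/10.64474 = 0.012646
r = −ln(0.012646)/16 = 4.3704/16

r ≈ 0.273 per month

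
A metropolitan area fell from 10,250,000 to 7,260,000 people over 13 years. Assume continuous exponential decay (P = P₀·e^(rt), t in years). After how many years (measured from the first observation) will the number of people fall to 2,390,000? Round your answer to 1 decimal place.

r = ln(7260000/10250000) / 13 ≈ -0.026531 per year
t = ln(2390000/10250000) / r = -1.45598 / -0.026531 ≈ 54.879

t ≈ 54.9 years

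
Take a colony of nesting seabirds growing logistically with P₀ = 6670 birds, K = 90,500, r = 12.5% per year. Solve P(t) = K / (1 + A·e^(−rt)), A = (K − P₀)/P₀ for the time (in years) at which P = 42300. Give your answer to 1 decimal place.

t ≈ 19.2 years

A = (90500 − 6670)/6670 = 12.56822
42300 = 90500/(1 + 12.56822·e^(−0.125t)) → 1 + 12.56822·e^(−0.125t) = 2.13948
e^(−0.125t) = 0.090664 → t = ln(11.02978)/0.125 = 2.4006/0.125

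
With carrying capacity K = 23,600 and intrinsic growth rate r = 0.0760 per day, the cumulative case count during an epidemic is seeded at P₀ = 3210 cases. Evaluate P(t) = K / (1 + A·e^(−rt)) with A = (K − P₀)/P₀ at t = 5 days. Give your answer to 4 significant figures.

≈ 4,416 cases

A = (23600 − 3210)/3210 = 6.35202
P(5) = 23600 / (1 + 6.35202·e^(−0.076·5)) = 23600 / (1 + 6.35202·0.683861)
= 23600 / 5.3439 ≈ 4416.25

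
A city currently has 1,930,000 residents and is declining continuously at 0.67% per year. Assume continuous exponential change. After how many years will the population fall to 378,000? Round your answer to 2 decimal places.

t ≈ 243.34 years

378000 = 1930000 · e^(-0.0067·t)
t = ln(378000/1930000) / -0.0067 = ln(0.19585) / -0.0067 = -1.63038 / -0.0067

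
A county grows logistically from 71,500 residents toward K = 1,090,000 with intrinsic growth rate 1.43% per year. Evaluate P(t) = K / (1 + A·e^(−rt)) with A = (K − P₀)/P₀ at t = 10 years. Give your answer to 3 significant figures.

≈ 81,700 residents

A = (1090000 − 71500)/71500 = 14.24476
P(10) = 1090000 / (1 + 14.24476·e^(−0.0143·10)) = 1090000 / (1 + 14.24476·0.866754)
= 1090000 / 13.3467 ≈ 81668.13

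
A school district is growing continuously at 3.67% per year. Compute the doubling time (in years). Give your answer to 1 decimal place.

doubling time = ln(2) / |r| = 0.69315 / 0.0367

doubling time ≈ 18.9 years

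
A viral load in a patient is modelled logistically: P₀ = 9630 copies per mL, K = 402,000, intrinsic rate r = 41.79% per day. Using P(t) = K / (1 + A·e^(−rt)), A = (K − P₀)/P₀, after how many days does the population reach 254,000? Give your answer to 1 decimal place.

A = (402000 − 9630)/9630 = 40.74455
254000 = 402000/(1 + 40.74455·e^(−0.4179t)) → 1 + 40.74455·e^(−0.4179t) = 1.58268
e^(−0.4179t) = 0.014301 → t = ln(69.92645)/0.4179 = 4.24744/0.4179

t ≈ 10.2 days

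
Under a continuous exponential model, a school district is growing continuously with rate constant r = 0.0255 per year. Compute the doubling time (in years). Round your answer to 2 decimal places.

doubling time ≈ 27.18 years

doubling time = ln(2) / |r| = 0.69315 / 0.0255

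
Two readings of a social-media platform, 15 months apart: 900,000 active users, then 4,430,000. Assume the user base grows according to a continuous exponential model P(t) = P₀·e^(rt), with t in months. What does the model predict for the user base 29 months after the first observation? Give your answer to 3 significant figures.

≈ 19,600,000 active users

r = ln(4430000/900000) / 15 ≈ 0.106251 per month
P(29) = 900000 · e^(0.106251·29) = 900000 · 21.78604 ≈ 19607438.52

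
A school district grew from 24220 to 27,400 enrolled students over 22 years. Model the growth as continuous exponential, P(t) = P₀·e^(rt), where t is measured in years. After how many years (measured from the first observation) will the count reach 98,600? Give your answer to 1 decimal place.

r = ln(27400/24220) / 22 ≈ 0.005607 per year
t = ln(98600/24220) / r = 1.40389 / 0.005607 ≈ 250.361

t ≈ 250.4 years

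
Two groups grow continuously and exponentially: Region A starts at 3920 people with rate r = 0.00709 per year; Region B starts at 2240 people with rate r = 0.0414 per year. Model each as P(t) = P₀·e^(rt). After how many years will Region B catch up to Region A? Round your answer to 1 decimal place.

t ≈ 16.3 years

3920·e^(0.00709t) = 2240·e^(0.0414t)
3920/2240 = e^((0.0414 − 0.00709)t) → ln(1.75) = 0.03431·t
t = 0.55962 / 0.03431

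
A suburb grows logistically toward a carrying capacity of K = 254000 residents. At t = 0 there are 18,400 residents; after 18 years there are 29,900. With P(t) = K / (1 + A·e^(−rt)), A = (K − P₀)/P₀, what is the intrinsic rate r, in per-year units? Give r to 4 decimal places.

r ≈ 0.0298 per year

A = (254000 − 18400)/18400 = 12.80435
29900 = 254000/(1 + 12.80435·e^(−r·18)) → e^(−18r) = (8.49498 − 1)/12.80435 = 0.585347
r = −ln(0.585347)/18 = 0.53555/18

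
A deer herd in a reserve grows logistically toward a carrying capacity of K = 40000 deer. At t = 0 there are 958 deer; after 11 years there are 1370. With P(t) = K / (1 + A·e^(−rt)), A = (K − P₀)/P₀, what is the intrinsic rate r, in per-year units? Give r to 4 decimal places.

r ≈ 0.0335 per year

A = (40000 − 958)/958 = 40.75365
1370 = 40000/(1 + 40.75365·e^(−r·11)) → e^(−11r) = (29.19708 − 1)/40.75365 = 0.691891
r = −ln(0.691891)/11 = 0.36833/11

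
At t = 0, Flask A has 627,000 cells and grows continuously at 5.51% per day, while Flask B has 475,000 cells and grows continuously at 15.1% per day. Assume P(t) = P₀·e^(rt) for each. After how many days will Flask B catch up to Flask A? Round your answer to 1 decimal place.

t ≈ 2.9 days

627000·e^(0.0551t) = 475000·e^(0.151t)
627000/475000 = e^((0.151 − 0.0551)t) → ln(1.32) = 0.0959·t
t = 0.27763 / 0.0959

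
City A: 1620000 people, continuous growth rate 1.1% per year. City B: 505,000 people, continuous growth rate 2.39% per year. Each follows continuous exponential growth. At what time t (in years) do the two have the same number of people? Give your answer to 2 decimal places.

t ≈ 90.36 years

1620000·e^(0.011t) = 505000·e^(0.0239t)
1620000/505000 = e^((0.0239 − 0.011)t) → ln(3.20792) = 0.0129·t
t = 1.16562 / 0.0129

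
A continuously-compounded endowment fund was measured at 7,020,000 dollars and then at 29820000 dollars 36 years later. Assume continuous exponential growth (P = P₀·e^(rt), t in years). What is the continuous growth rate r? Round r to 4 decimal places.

r ≈ 0.0402 per year

29820000 = 7020000 · e^(r·36)
e^(36r) = 29820000/7020000 = 4.24786
r = ln(4.24786) / 36 = 1.44642 / 36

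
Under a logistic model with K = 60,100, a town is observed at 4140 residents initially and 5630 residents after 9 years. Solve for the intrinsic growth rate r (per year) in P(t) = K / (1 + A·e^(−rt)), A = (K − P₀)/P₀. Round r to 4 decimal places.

r ≈ 0.0372 per year

A = (60100 − 4140)/4140 = 13.51691
5630 = 60100/(1 + 13.51691·e^(−r·9)) → e^(−9r) = (10.67496 − 1)/13.51691 = 0.715767
r = −ln(0.715767)/9 = 0.3344/9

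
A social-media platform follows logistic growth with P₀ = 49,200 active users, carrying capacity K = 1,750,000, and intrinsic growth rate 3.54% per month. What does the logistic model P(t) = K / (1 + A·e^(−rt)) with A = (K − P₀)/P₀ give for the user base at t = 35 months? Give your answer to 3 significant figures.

≈ 159,000 active users

A = (1750000 − 49200)/49200 = 34.56911
P(35) = 1750000 / (1 + 34.56911·e^(−0.0354·35)) = 1750000 / (1 + 34.56911·0.289674)
= 1750000 / 11.01376 ≈ 158892.12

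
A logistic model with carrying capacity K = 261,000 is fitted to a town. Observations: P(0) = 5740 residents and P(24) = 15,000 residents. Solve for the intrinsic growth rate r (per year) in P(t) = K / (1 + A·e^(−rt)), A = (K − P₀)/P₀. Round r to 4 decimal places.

A = (261000 − 5740)/5740 = 44.47038
15000 = 261000/(1 + 44.47038·e^(−r·24)) → e^(−24r) = (17.4 − 1)/44.47038 = 0.368785
r = −ln(0.368785)/24 = 0.99754/24

r ≈ 0.0416 per year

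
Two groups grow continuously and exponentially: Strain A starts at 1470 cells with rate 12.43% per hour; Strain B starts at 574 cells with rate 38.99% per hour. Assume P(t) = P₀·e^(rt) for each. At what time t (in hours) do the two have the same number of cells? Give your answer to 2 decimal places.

1470·e^(0.1243t) = 574·e^(0.3899t)
1470/574 = e^((0.3899 − 0.1243)t) → ln(2.56098) = 0.2656·t
t = 0.94039 / 0.2656

t ≈ 3.54 hours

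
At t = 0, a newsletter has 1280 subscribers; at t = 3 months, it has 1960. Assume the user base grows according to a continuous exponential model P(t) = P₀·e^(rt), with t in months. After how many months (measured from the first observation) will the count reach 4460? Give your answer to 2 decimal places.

t ≈ 8.79 months

r = ln(1960/1280) / 3 ≈ 0.142028 per month
t = ln(4460/1280) / r = 1.24829 / 0.142028 ≈ 8.789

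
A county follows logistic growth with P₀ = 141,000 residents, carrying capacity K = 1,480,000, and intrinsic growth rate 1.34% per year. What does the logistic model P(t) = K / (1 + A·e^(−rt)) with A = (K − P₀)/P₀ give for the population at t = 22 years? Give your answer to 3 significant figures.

≈ 183,000 residents

A = (1480000 − 141000)/141000 = 9.49645
P(22) = 1480000 / (1 + 9.49645·e^(−0.0134·22)) = 1480000 / (1 + 9.49645·0.744681)
= 1480000 / 8.07182 ≈ 183353.85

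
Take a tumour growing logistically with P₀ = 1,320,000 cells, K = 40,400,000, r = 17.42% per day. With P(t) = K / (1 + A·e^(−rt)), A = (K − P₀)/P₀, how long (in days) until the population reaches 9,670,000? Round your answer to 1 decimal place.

A = (40400000 − 1320000)/1320000 = 29.60606
9670000 = 40400000/(1 + 29.60606·e^(−0.1742t)) → 1 + 29.60606·e^(−0.1742t) = 4.17787
e^(−0.1742t) = 0.107338 → t = ln(9.31632)/0.1742 = 2.23177/0.1742

t ≈ 12.8 days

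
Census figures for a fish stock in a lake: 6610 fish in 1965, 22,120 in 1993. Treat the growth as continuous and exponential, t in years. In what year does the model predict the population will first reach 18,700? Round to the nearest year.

r = ln(22120/6610) / 28 = 1.2079/28 ≈ 0.043139 per year
t = ln(18700/6610) / r = 1.03994/0.043139 ≈ 24.11 years after 1965

year 1989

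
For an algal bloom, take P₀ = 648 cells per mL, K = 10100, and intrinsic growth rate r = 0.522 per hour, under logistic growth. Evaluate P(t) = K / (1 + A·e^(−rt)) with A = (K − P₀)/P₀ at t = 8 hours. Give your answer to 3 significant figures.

A = (10100 − 648)/648 = 14.58642
P(8) = 10100 / (1 + 14.58642·e^(−0.522·8)) = 10100 / (1 + 14.58642·0.01536)
= 10100 / 1.22404 ≈ 8251.33

≈ 8,250 cells per mL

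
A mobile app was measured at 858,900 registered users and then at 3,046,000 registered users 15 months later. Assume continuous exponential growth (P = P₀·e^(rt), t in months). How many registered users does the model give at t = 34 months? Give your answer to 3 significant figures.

r = ln(3046000/858900) / 15 ≈ 0.084395 per month
P(34) = 858900 · e^(0.084395·34) = 858900 · 17.62725 ≈ 15140044.13

≈ 15,100,000 registered users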